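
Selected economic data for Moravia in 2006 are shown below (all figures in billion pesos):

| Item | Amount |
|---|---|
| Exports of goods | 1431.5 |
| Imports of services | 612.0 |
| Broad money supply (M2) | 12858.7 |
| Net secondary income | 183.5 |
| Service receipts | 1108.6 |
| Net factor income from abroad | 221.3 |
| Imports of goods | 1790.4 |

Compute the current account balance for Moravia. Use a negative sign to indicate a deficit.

542.5

Goods balance = 1431.5 - 1790.4 = -358.9
Services balance = 1108.6 - 612.0 = 496.6
Trade balance (goods + services) = -358.9 + 496.6 = 137.7
Net primary income = 221.3
Net secondary income = 183.5
Current account = 137.7 + 221.3 + 183.5 = 542.5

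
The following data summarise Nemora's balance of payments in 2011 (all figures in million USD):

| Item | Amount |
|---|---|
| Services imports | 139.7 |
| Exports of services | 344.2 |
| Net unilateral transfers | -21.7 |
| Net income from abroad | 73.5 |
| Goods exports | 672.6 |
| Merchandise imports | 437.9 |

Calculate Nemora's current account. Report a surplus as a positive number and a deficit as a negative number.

491.0

Goods balance = 672.6 - 437.9 = 234.7
Services balance = 344.2 - 139.7 = 204.5
Trade balance (goods + services) = 234.7 + 204.5 = 439.2
Net primary income = 73.5
Net secondary income = -21.7
Current account = 439.2 + 73.5 + (-21.7) = 491.0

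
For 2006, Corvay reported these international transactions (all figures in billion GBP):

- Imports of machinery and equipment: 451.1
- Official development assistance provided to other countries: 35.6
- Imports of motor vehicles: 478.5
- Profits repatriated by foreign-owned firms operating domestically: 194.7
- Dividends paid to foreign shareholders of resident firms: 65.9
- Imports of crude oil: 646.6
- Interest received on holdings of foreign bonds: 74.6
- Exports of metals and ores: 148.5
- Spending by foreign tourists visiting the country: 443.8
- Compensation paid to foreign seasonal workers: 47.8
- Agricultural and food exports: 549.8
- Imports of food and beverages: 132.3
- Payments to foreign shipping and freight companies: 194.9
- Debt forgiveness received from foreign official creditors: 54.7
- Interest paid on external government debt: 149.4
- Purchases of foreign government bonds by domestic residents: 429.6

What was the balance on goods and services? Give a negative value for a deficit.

-761.3

Goods: 148.5 - 451.1 - 132.3 + 549.8 - 478.5 - 646.6 = -1010.2
Services: 443.8 - 194.9 = 248.9
Trade balance = -1010.2 + 248.9 = -761.3
(Excluded from the trade balance — secondary income: official development assistance provided to other countries 35.6; primary income: profits repatriated by foreign-owned firms operating domestically 194.7, dividends paid to foreign shareholders of resident firms 65.9, interest received on holdings of foreign bonds 74.6, compensation paid to foreign seasonal workers 47.8, interest paid on external government debt 149.4; capital account: debt forgiveness received from foreign official creditors 54.7; financial account: purchases of foreign government bonds by domestic residents 429.6.)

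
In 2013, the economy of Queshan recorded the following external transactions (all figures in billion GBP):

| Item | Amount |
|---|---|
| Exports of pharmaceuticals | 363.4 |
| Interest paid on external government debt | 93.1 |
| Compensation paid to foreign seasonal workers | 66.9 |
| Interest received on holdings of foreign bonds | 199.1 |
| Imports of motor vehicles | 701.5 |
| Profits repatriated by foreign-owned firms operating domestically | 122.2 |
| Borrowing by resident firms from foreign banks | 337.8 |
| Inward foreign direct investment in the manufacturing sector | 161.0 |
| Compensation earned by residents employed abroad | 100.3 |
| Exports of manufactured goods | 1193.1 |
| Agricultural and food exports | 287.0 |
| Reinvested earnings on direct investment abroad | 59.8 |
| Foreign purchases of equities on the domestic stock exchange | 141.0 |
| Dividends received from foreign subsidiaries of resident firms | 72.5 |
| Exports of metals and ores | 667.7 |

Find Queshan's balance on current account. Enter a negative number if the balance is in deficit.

Goods: 667.7 + 1193.1 - 701.5 + 287.0 + 363.4 = 1809.7
Primary income: -122.2 + 59.8 + 199.1 - 66.9 + 100.3 + 72.5 - 93.1 = 149.5
Current account = 1809.7 + 149.5 = 1959.2
(Excluded from the current account — financial account: borrowing by resident firms from foreign banks 337.8, inward foreign direct investment in the manufacturing sector 161.0, foreign purchases of equities on the domestic stock exchange 141.0.)

1959.2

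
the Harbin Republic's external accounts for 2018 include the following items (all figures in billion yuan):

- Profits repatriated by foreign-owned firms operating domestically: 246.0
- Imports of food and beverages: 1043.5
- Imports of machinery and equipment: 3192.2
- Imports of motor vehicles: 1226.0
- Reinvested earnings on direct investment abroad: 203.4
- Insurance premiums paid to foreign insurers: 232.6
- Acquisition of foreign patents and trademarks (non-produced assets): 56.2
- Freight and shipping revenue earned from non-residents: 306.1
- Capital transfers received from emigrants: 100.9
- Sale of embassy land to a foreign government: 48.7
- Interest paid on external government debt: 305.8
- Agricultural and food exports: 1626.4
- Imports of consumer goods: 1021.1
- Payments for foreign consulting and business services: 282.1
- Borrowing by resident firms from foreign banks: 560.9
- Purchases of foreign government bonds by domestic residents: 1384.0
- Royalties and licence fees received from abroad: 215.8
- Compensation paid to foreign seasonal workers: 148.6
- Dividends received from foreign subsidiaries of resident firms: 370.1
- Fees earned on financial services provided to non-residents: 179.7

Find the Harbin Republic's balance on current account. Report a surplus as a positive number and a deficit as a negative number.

Goods: -1021.1 - 3192.2 + 1626.4 - 1226.0 - 1043.5 = -4856.4
Services: -232.6 - 282.1 + 179.7 + 215.8 + 306.1 = 186.9
Primary income: -246.0 + 370.1 + 203.4 - 305.8 - 148.6 = -126.9
Current account = (-4856.4) + 186.9 + (-126.9) = -4796.4
(Excluded from the current account — capital account: acquisition of foreign patents and trademarks (non-produced assets) 56.2, capital transfers received from emigrants 100.9, sale of embassy land to a foreign government 48.7; financial account: borrowing by resident firms from foreign banks 560.9, purchases of foreign government bonds by domestic residents 1384.0.)

-4796.4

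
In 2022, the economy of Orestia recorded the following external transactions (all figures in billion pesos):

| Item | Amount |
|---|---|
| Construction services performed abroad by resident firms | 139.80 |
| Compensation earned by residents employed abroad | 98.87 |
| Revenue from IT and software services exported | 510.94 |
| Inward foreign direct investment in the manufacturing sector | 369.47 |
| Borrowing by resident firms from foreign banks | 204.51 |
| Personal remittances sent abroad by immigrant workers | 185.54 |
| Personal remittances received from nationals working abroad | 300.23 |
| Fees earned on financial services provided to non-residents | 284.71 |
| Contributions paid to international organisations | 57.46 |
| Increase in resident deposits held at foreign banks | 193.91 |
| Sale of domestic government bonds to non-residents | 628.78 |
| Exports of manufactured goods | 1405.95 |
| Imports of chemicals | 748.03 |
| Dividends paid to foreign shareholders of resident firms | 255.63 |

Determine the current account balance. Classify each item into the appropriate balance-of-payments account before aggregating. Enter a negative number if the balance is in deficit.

Goods: -748.03 + 1405.95 = 657.92
Services: 139.80 + 510.94 + 284.71 = 935.45
Primary income: -255.63 + 98.87 = -156.76
Secondary income: 300.23 - 185.54 - 57.46 = 57.23
Current account = 657.92 + 935.45 + (-156.76) + 57.23 = 1493.84
(Excluded from the current account — financial account: inward foreign direct investment in the manufacturing sector 369.47, borrowing by resident firms from foreign banks 204.51, increase in resident deposits held at foreign banks 193.91, sale of domestic government bonds to non-residents 628.78.)

1493.84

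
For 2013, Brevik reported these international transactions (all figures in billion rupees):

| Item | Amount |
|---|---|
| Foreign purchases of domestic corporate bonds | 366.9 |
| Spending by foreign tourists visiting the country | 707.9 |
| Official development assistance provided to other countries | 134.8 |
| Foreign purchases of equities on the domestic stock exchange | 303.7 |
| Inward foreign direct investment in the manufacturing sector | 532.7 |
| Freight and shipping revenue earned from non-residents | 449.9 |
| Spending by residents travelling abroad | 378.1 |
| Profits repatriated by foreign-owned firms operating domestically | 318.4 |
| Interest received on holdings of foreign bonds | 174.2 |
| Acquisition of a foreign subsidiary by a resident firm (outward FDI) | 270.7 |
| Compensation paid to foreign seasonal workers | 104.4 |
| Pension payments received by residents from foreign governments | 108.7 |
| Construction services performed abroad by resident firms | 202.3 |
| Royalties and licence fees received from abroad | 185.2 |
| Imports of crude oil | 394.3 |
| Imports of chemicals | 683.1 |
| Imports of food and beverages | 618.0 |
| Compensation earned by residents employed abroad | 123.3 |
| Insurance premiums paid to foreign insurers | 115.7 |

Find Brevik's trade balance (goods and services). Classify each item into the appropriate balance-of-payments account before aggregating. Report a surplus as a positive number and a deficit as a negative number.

Goods: -683.1 - 394.3 - 618.0 = -1695.4
Services: -115.7 + 202.3 - 378.1 + 185.2 + 449.9 + 707.9 = 1051.5
Trade balance = -1695.4 + 1051.5 = -643.9
(Excluded from the trade balance — financial account: foreign purchases of domestic corporate bonds 366.9, foreign purchases of equities on the domestic stock exchange 303.7, inward foreign direct investment in the manufacturing sector 532.7, acquisition of a foreign subsidiary by a resident firm (outward FDI) 270.7; secondary income: official development assistance provided to other countries 134.8, pension payments received by residents from foreign governments 108.7; primary income: profits repatriated by foreign-owned firms operating domestically 318.4, interest received on holdings of foreign bonds 174.2, compensation paid to foreign seasonal workers 104.4, compensation earned by residents employed abroad 123.3.)

-643.9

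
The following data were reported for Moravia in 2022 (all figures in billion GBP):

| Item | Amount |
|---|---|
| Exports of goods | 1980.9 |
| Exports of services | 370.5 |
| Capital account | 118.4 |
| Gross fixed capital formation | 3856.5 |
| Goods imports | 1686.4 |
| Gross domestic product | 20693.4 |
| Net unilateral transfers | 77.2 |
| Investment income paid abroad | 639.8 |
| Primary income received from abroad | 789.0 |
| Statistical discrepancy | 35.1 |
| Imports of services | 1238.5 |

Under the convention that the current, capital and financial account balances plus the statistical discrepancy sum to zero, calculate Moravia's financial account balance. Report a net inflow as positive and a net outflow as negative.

193.6

Goods balance = 1980.9 - 1686.4 = 294.5
Services balance = 370.5 - 1238.5 = -868.0
Trade balance (goods + services) = 294.5 + (-868.0) = -573.5
Net primary income = 789.0 - 639.8 = 149.2
Net secondary income = 77.2
Current account = -573.5 + 149.2 + 77.2 = -347.1
Financial account = -(-347.1 + 118.4 + 35.1) = 193.6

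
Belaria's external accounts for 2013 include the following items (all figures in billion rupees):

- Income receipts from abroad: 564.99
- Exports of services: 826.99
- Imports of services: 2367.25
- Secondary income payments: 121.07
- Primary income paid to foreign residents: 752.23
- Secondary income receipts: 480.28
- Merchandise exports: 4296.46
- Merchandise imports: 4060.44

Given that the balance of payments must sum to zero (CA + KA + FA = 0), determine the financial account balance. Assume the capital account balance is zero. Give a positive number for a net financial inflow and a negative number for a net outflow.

1132.27

Goods balance = 4296.46 - 4060.44 = 236.02
Services balance = 826.99 - 2367.25 = -1540.26
Trade balance (goods + services) = 236.02 + (-1540.26) = -1304.24
Net primary income = 564.99 - 752.23 = -187.24
Net secondary income = 480.28 - 121.07 = 359.21
Current account = -1304.24 + (-187.24) + 359.21 = -1132.27
Financial account = -(-1132.27) = 1132.27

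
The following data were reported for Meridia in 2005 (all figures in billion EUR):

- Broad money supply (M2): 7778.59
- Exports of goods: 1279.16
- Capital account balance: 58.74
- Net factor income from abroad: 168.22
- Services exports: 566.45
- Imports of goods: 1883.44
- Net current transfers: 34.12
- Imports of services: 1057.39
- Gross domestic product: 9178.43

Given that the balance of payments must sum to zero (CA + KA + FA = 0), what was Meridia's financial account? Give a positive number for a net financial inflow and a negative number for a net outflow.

Goods balance = 1279.16 - 1883.44 = -604.28
Services balance = 566.45 - 1057.39 = -490.94
Trade balance (goods + services) = -604.28 + (-490.94) = -1095.22
Net primary income = 168.22
Net secondary income = 34.12
Current account = -1095.22 + 168.22 + 34.12 = -892.88
Financial account = -(-892.88 + 58.74) = 834.14

834.14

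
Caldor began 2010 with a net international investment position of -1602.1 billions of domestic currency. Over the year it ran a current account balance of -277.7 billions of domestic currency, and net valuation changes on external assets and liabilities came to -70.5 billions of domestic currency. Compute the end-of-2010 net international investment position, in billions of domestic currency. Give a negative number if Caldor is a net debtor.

Change in NIIP = current account + net valuation change = -277.7 + (-70.5) = -348.2
End-of-year NIIP = -1602.1 + (-348.2) = -1950.3

-1950.3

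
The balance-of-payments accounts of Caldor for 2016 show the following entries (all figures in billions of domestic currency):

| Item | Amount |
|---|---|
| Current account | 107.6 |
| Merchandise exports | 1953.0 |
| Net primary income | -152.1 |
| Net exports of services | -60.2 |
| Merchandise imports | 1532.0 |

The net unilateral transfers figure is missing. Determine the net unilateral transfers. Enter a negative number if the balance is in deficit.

-101.1

Current account = goods balance + services balance + net primary income + net secondary income
Sum of the known components = 208.7
Net unilateral transfers = CA - (known components) = 107.6 - 208.7 = -101.1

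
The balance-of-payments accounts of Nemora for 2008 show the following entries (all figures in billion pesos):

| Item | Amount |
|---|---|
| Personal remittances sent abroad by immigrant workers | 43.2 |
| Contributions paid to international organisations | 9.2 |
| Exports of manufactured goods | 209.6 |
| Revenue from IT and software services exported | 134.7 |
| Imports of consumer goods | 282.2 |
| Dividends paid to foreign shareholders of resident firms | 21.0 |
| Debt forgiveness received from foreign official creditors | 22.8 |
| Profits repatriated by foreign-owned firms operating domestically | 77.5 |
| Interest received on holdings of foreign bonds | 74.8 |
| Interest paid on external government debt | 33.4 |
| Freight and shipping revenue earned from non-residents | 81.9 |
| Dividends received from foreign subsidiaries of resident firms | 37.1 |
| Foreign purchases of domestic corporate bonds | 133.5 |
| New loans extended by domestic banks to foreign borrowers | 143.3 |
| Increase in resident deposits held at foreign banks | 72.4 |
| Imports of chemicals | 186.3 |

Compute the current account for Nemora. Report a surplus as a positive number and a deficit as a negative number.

-114.7

Goods: -282.2 + 209.6 - 186.3 = -258.9
Services: 134.7 + 81.9 = 216.6
Primary income: -33.4 + 74.8 + 37.1 - 21.0 - 77.5 = -20.0
Secondary income: -9.2 - 43.2 = -52.4
Current account = (-258.9) + 216.6 + (-20.0) + (-52.4) = -114.7
(Excluded from the current account — capital account: debt forgiveness received from foreign official creditors 22.8; financial account: foreign purchases of domestic corporate bonds 133.5, new loans extended by domestic banks to foreign borrowers 143.3, increase in resident deposits held at foreign banks 72.4.)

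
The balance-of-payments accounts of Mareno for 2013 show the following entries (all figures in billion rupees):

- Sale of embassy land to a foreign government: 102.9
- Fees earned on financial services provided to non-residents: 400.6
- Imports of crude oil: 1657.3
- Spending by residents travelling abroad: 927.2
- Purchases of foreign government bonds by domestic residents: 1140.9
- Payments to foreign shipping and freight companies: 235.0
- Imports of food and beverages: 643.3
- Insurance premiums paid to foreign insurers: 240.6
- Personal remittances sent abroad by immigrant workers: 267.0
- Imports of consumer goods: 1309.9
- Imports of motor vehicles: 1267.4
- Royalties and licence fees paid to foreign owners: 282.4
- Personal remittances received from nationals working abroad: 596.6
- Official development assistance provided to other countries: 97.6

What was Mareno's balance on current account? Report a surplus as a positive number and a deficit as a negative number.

-5930.5

Goods: -1657.3 - 1267.4 - 643.3 - 1309.9 = -4877.9
Services: -235.0 - 927.2 - 240.6 - 282.4 + 400.6 = -1284.6
Secondary income: 596.6 - 267.0 - 97.6 = 232.0
Current account = (-4877.9) + (-1284.6) + 232.0 = -5930.5
(Excluded from the current account — capital account: sale of embassy land to a foreign government 102.9; financial account: purchases of foreign government bonds by domestic residents 1140.9.)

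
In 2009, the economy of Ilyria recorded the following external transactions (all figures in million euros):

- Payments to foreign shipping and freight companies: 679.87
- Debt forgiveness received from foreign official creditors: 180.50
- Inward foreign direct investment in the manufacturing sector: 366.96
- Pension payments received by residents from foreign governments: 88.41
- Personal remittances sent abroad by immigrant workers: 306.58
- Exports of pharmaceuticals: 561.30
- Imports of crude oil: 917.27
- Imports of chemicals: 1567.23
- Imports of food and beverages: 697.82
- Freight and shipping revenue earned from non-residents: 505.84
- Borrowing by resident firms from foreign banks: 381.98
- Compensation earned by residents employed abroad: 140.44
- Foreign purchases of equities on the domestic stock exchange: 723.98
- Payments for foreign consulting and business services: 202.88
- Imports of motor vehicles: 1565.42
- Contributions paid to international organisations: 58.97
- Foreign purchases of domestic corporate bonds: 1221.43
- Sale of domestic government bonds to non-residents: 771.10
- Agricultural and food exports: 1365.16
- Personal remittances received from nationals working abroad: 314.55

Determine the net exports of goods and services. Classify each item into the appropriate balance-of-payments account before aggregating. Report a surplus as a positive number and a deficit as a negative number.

Goods: 1365.16 - 1567.23 + 561.30 - 697.82 - 917.27 - 1565.42 = -2821.28
Services: -679.87 + 505.84 - 202.88 = -376.91
Trade balance = -2821.28 + (-376.91) = -3198.19
(Excluded from the trade balance — capital account: debt forgiveness received from foreign official creditors 180.50; financial account: inward foreign direct investment in the manufacturing sector 366.96, borrowing by resident firms from foreign banks 381.98, foreign purchases of equities on the domestic stock exchange 723.98, foreign purchases of domestic corporate bonds 1221.43, sale of domestic government bonds to non-residents 771.10; secondary income: pension payments received by residents from foreign governments 88.41, personal remittances sent abroad by immigrant workers 306.58, contributions paid to international organisations 58.97, personal remittances received from nationals working abroad 314.55; primary income: compensation earned by residents employed abroad 140.44.)

-3198.19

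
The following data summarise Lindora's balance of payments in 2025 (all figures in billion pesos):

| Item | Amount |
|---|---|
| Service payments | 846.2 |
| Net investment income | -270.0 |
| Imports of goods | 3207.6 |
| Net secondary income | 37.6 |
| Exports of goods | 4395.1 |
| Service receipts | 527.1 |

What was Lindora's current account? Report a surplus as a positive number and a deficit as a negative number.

Goods balance = 4395.1 - 3207.6 = 1187.5
Services balance = 527.1 - 846.2 = -319.1
Trade balance (goods + services) = 1187.5 + (-319.1) = 868.4
Net primary income = -270.0
Net secondary income = 37.6
Current account = 868.4 + (-270.0) + 37.6 = 636.0

636.0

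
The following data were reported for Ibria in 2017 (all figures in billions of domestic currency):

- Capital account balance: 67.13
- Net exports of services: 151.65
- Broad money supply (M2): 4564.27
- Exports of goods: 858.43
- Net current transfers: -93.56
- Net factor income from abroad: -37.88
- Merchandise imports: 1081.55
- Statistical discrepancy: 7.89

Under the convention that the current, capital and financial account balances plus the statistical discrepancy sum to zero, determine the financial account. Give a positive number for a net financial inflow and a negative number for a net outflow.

127.89

Goods balance = 858.43 - 1081.55 = -223.12
Services balance = 151.65
Trade balance (goods + services) = -223.12 + 151.65 = -71.47
Net primary income = -37.88
Net secondary income = -93.56
Current account = -71.47 + (-37.88) + (-93.56) = -202.91
Financial account = -(-202.91 + 67.13 + 7.89) = 127.89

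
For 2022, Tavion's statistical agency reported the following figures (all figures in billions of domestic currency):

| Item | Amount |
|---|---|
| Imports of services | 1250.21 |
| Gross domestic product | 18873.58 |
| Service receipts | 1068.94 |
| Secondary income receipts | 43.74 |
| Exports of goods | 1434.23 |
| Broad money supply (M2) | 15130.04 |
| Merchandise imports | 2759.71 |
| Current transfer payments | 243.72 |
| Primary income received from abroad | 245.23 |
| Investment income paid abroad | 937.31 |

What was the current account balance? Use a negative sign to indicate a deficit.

-2398.81

Goods balance = 1434.23 - 2759.71 = -1325.48
Services balance = 1068.94 - 1250.21 = -181.27
Trade balance (goods + services) = -1325.48 + (-181.27) = -1506.75
Net primary income = 245.23 - 937.31 = -692.08
Net secondary income = 43.74 - 243.72 = -199.98
Current account = -1506.75 + (-692.08) + (-199.98) = -2398.81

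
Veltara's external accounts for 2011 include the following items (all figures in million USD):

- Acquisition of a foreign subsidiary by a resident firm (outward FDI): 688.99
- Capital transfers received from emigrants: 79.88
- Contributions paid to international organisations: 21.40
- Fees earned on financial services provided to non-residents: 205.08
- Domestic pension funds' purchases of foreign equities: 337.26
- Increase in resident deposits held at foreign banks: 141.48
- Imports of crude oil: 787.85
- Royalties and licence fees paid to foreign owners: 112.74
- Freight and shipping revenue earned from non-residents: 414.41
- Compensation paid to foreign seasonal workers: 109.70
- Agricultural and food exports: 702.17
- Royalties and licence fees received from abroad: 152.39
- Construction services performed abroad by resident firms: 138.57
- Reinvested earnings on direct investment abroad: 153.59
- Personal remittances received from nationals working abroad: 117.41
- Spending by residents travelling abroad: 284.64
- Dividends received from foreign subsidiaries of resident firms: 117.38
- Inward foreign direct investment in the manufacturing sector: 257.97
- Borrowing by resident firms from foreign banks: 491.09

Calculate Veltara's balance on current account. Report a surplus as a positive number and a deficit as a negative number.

Goods: 702.17 - 787.85 = -85.68
Services: 152.39 - 284.64 - 112.74 + 138.57 + 414.41 + 205.08 = 513.07
Primary income: 117.38 - 109.70 + 153.59 = 161.27
Secondary income: 117.41 - 21.40 = 96.01
Current account = (-85.68) + 513.07 + 161.27 + 96.01 = 684.67
(Excluded from the current account — financial account: acquisition of a foreign subsidiary by a resident firm (outward FDI) 688.99, domestic pension funds' purchases of foreign equities 337.26, increase in resident deposits held at foreign banks 141.48, inward foreign direct investment in the manufacturing sector 257.97, borrowing by resident firms from foreign banks 491.09; capital account: capital transfers received from emigrants 79.88.)

684.67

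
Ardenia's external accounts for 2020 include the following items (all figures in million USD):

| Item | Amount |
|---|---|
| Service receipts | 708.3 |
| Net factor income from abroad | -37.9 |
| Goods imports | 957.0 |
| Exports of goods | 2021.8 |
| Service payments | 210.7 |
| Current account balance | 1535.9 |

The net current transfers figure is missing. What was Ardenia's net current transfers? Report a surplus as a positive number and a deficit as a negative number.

Current account = goods balance + services balance + net primary income + net secondary income
Sum of the known components = 1524.5
Net current transfers = CA - (known components) = 1535.9 - 1524.5 = 11.4

11.4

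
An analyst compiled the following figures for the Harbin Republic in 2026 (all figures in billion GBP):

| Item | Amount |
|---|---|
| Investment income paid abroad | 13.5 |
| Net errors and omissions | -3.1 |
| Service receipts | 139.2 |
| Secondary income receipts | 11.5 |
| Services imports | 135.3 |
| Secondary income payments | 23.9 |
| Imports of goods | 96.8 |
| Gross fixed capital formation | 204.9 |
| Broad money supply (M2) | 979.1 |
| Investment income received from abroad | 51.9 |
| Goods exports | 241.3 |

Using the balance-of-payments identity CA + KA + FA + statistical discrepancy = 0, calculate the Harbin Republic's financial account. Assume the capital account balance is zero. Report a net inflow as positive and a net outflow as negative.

-171.3

Goods balance = 241.3 - 96.8 = 144.5
Services balance = 139.2 - 135.3 = 3.9
Trade balance (goods + services) = 144.5 + 3.9 = 148.4
Net primary income = 51.9 - 13.5 = 38.4
Net secondary income = 11.5 - 23.9 = -12.4
Current account = 148.4 + 38.4 + (-12.4) = 174.4
Financial account = -(174.4 + (-3.1)) = -171.3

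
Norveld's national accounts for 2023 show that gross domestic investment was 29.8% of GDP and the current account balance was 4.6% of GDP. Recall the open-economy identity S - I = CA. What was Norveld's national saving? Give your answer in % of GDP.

S - I = CA (net lending to the rest of the world).
S = I + CA = 29.8 + 4.6 = 34.4

34.4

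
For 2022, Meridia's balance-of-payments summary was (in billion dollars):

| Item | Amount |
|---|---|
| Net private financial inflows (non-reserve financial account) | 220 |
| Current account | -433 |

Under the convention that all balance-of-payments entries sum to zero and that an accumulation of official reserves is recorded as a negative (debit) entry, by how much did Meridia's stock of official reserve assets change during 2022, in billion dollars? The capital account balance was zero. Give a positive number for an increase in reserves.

Official reserve transactions balance = -((-433) + 220) = 213
An accumulation of reserves is recorded as a debit (negative entry), so the change in the stock of reserves is the negative of that balance.
Change in official reserves = -(213) = -213

-213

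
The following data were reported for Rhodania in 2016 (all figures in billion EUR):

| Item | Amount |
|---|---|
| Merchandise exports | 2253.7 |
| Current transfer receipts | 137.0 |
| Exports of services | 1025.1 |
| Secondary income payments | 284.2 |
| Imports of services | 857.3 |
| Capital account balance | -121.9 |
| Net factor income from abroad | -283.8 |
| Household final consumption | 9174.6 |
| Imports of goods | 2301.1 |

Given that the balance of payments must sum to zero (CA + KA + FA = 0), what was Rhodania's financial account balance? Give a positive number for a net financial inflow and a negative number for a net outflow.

Goods balance = 2253.7 - 2301.1 = -47.4
Services balance = 1025.1 - 857.3 = 167.8
Trade balance (goods + services) = -47.4 + 167.8 = 120.4
Net primary income = -283.8
Net secondary income = 137.0 - 284.2 = -147.2
Current account = 120.4 + (-283.8) + (-147.2) = -310.6
Financial account = -(-310.6 + (-121.9)) = 432.5

432.5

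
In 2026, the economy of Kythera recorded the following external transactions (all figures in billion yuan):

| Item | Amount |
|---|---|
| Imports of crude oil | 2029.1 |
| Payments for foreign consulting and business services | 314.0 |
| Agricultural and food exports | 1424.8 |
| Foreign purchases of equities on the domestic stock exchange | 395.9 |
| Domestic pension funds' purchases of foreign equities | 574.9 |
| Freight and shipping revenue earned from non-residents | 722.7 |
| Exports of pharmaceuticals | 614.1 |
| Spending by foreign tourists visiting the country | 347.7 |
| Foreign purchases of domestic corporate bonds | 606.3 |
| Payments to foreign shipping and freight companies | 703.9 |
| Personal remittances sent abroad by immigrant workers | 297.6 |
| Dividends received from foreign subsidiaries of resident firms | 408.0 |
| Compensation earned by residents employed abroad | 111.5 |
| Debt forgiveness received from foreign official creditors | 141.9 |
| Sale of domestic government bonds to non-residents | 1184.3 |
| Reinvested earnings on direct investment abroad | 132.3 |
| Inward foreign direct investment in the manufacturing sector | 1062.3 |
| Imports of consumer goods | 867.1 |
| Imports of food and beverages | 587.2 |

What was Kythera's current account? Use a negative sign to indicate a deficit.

Goods: 1424.8 + 614.1 - 867.1 - 2029.1 - 587.2 = -1444.5
Services: -314.0 + 347.7 - 703.9 + 722.7 = 52.5
Primary income: 132.3 + 408.0 + 111.5 = 651.8
Secondary income: -297.6
Current account = (-1444.5) + 52.5 + 651.8 + (-297.6) = -1037.8
(Excluded from the current account — financial account: foreign purchases of equities on the domestic stock exchange 395.9, domestic pension funds' purchases of foreign equities 574.9, foreign purchases of domestic corporate bonds 606.3, sale of domestic government bonds to non-residents 1184.3, inward foreign direct investment in the manufacturing sector 1062.3; capital account: debt forgiveness received from foreign official creditors 141.9.)

-1037.8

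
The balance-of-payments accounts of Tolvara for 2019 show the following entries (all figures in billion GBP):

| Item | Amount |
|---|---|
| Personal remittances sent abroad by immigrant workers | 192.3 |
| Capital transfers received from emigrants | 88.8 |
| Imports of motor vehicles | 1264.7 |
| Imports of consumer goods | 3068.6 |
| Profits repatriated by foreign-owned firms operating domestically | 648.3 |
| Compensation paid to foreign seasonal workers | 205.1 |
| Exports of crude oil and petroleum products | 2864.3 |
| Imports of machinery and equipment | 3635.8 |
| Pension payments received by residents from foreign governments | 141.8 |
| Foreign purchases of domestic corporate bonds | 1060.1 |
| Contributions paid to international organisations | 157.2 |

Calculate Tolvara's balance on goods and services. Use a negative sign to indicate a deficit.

-5104.8

Goods: -3068.6 + 2864.3 - 3635.8 - 1264.7 = -5104.8
Trade balance = -5104.8 + 0.0 = -5104.8
(Excluded from the trade balance — secondary income: personal remittances sent abroad by immigrant workers 192.3, pension payments received by residents from foreign governments 141.8, contributions paid to international organisations 157.2; capital account: capital transfers received from emigrants 88.8; primary income: profits repatriated by foreign-owned firms operating domestically 648.3, compensation paid to foreign seasonal workers 205.1; financial account: foreign purchases of domestic corporate bonds 1060.1.)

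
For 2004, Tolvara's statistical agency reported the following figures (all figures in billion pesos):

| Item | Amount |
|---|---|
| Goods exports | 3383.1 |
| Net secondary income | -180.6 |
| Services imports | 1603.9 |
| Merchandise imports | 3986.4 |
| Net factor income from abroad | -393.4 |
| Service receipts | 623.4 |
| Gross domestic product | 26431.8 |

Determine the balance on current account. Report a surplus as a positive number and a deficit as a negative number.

-2157.8

Goods balance = 3383.1 - 3986.4 = -603.3
Services balance = 623.4 - 1603.9 = -980.5
Trade balance (goods + services) = -603.3 + (-980.5) = -1583.8
Net primary income = -393.4
Net secondary income = -180.6
Current account = -1583.8 + (-393.4) + (-180.6) = -2157.8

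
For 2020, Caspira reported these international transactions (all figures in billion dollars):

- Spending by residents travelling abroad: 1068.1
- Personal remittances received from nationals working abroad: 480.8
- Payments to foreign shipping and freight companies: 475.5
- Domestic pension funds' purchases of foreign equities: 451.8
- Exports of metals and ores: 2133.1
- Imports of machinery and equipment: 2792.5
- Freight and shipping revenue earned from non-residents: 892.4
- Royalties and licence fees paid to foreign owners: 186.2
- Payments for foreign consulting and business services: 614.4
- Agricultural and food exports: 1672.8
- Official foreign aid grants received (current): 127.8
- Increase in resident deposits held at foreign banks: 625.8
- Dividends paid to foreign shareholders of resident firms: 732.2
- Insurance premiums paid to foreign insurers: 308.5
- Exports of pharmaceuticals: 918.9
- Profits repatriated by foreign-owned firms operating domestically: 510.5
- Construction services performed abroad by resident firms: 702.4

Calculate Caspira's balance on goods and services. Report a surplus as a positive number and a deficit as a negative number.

874.4

Goods: 1672.8 + 2133.1 - 2792.5 + 918.9 = 1932.3
Services: -614.4 - 308.5 - 475.5 + 892.4 + 702.4 - 186.2 - 1068.1 = -1057.9
Trade balance = 1932.3 + (-1057.9) = 874.4
(Excluded from the trade balance — secondary income: personal remittances received from nationals working abroad 480.8, official foreign aid grants received (current) 127.8; financial account: domestic pension funds' purchases of foreign equities 451.8, increase in resident deposits held at foreign banks 625.8; primary income: dividends paid to foreign shareholders of resident firms 732.2, profits repatriated by foreign-owned firms operating domestically 510.5.)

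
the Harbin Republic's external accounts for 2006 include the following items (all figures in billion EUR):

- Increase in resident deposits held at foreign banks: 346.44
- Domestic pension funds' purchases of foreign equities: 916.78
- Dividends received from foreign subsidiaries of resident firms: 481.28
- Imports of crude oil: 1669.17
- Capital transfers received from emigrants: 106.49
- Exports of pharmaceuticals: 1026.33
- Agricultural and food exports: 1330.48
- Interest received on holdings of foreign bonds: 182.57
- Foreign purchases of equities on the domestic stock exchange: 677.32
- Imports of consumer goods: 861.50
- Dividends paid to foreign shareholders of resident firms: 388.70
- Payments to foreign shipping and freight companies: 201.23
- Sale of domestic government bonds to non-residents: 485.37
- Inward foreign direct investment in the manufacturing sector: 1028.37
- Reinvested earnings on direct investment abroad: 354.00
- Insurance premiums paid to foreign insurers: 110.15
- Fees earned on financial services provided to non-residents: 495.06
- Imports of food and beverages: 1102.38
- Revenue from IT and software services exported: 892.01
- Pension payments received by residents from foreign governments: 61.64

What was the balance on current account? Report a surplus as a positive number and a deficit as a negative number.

490.24

Goods: 1026.33 + 1330.48 - 861.50 - 1669.17 - 1102.38 = -1276.24
Services: 495.06 + 892.01 - 201.23 - 110.15 = 1075.69
Primary income: -388.70 + 182.57 + 481.28 + 354.00 = 629.15
Secondary income: 61.64
Current account = (-1276.24) + 1075.69 + 629.15 + 61.64 = 490.24
(Excluded from the current account — financial account: increase in resident deposits held at foreign banks 346.44, domestic pension funds' purchases of foreign equities 916.78, foreign purchases of equities on the domestic stock exchange 677.32, sale of domestic government bonds to non-residents 485.37, inward foreign direct investment in the manufacturing sector 1028.37; capital account: capital transfers received from emigrants 106.49.)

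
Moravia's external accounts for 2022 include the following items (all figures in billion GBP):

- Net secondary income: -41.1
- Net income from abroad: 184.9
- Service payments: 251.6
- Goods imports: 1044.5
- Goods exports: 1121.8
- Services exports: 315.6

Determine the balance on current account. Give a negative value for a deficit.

285.1

Goods balance = 1121.8 - 1044.5 = 77.3
Services balance = 315.6 - 251.6 = 64.0
Trade balance (goods + services) = 77.3 + 64.0 = 141.3
Net primary income = 184.9
Net secondary income = -41.1
Current account = 141.3 + 184.9 + (-41.1) = 285.1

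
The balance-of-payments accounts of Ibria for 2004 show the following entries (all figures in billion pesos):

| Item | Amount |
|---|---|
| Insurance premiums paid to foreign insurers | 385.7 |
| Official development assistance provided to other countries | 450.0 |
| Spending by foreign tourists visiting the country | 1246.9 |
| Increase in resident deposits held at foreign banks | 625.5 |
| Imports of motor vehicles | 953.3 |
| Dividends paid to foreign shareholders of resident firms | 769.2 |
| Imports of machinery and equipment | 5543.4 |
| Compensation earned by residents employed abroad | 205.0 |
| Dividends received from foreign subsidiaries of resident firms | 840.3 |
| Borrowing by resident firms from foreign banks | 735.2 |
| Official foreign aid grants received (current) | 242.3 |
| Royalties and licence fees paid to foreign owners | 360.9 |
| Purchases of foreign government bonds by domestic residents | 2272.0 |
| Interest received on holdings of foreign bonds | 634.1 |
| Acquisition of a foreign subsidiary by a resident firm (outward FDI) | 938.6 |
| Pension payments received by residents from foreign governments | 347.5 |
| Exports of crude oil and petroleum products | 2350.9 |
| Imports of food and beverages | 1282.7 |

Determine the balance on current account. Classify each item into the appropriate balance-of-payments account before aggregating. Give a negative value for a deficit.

-3878.2

Goods: 2350.9 - 5543.4 - 953.3 - 1282.7 = -5428.5
Services: 1246.9 - 360.9 - 385.7 = 500.3
Primary income: 634.1 + 205.0 + 840.3 - 769.2 = 910.2
Secondary income: -450.0 + 347.5 + 242.3 = 139.8
Current account = (-5428.5) + 500.3 + 910.2 + 139.8 = -3878.2
(Excluded from the current account — financial account: increase in resident deposits held at foreign banks 625.5, borrowing by resident firms from foreign banks 735.2, purchases of foreign government bonds by domestic residents 2272.0, acquisition of a foreign subsidiary by a resident firm (outward FDI) 938.6.)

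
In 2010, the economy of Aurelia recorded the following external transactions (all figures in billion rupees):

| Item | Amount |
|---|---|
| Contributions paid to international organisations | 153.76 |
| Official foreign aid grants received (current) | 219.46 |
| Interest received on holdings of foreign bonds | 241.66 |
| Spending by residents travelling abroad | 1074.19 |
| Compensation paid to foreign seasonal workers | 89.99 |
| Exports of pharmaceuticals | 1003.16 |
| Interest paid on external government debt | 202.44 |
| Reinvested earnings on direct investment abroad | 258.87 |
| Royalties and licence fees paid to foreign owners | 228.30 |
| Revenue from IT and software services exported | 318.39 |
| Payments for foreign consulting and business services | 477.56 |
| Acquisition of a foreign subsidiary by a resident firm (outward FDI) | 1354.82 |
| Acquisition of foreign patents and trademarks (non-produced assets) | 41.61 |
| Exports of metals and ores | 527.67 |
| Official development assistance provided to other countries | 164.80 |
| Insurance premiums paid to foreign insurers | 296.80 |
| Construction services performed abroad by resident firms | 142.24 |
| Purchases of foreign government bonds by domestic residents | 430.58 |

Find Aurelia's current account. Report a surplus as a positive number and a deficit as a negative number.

Goods: 1003.16 + 527.67 = 1530.83
Services: 318.39 + 142.24 - 477.56 - 296.80 - 1074.19 - 228.30 = -1616.22
Primary income: 241.66 - 89.99 + 258.87 - 202.44 = 208.10
Secondary income: -153.76 - 164.80 + 219.46 = -99.10
Current account = 1530.83 + (-1616.22) + 208.10 + (-99.10) = 23.61
(Excluded from the current account — financial account: acquisition of a foreign subsidiary by a resident firm (outward FDI) 1354.82, purchases of foreign government bonds by domestic residents 430.58; capital account: acquisition of foreign patents and trademarks (non-produced assets) 41.61.)

23.61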